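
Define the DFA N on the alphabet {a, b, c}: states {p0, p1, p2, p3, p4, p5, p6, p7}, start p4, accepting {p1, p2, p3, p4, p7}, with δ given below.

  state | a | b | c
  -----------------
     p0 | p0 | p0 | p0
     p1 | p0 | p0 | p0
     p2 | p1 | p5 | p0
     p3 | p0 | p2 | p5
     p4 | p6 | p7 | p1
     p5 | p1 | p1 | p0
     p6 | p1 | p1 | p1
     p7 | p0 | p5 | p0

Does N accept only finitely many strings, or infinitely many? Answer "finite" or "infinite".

The useful states (reachable from p4 and able to reach an accepting state) are {p1, p4, p5, p6, p7}.
Restricted to these states the transition graph has no cycle, so every accepting path has bounded length and L is finite.

finite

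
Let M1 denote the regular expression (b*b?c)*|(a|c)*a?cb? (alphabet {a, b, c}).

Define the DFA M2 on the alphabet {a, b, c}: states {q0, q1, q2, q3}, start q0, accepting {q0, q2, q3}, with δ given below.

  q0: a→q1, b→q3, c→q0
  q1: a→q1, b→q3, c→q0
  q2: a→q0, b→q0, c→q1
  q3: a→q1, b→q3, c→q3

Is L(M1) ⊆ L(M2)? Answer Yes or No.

Yes

Converting the expression M1 to a DFA (subset construction, then merging equivalent states) gives the minimal DFA with states {r0, r1, r2, r3, r4, r5, r6, r7}, start state r0, accepting states {r0, r3, r5, r6, r7} and transitions r0: a→r1, b→r2, c→r3; r1: a→r1, b→r4, c→r5; r2: a→r4, b→r2, c→r6; r3: a→r1, b→r6, c→r3; r4: a→r4, b→r4, c→r4; r5: a→r1, b→r7, c→r5; r6: a→r4, b→r2, c→r6; r7: a→r4, b→r4, c→r4.
Exploring the product automaton M1 × M2 from the start pair (r0, q0), following both machines on each input symbol, reaches 10 state pairs: (r0, q0), (r1, q1), (r2, q3), (r3, q0), (r4, q3), (r5, q0), (r4, q1), (r6, q3), (r7, q3), (r4, q0).
M1 accepts in {r0, r3, r5, r6, r7} and M2 accepts in {q0, q2, q3}. The reachable pairs whose M1-component is accepting are (r0, q0), (r3, q0), (r5, q0), (r6, q3), (r7, q3); in each of them the M2-component is accepting too, so the product for L(M1) \ L(M2) (M1-component accepting, M2-component rejecting) has no reachable accepting pair and the difference is empty.
Hence every string in L(M1) is also in L(M2).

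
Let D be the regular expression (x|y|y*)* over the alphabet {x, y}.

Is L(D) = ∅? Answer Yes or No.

No

The empty string ε matches the expression, so it belongs to L(D).
Since L(D) contains at least one string, it is not empty.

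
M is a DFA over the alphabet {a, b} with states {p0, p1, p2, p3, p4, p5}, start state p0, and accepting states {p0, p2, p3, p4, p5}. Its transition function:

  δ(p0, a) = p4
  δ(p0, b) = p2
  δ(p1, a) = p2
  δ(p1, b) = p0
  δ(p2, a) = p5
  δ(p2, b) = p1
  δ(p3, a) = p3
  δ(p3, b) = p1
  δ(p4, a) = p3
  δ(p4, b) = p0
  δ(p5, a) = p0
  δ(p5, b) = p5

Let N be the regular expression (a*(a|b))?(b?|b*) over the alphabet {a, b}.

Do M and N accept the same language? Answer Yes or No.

The string ba is accepted by M but rejected by N.
So L(M) ≠ L(N).

No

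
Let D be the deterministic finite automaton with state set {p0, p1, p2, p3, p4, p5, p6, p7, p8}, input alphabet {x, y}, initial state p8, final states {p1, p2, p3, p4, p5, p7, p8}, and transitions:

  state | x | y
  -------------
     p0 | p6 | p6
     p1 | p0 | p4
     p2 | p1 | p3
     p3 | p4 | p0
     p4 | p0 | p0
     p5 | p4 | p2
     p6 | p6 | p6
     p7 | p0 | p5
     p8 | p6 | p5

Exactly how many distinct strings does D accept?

The useful subgraph on states {p1, p2, p3, p4, p5, p8} is acyclic, so L(D) is finite; the longest accepting path visits 5 useful states, giving maximum string length 4.
Counting accepting paths from p8 by length: 1 of length 0, 1 of length 1, 2 of length 2, 2 of length 3, 2 of length 4. Total 8.

8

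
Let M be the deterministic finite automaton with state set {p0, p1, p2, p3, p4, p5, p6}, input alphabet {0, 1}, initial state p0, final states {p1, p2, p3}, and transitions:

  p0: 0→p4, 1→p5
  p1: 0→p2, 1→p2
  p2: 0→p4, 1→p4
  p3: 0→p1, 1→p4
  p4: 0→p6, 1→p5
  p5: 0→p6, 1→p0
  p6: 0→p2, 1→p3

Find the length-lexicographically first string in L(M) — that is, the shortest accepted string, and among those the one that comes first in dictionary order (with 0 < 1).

A breadth-first search from p0 reaches an accepting state first via the path p0 → p4 → p6 → p2 on input 000.
No string of length < 3 is accepted (BFS exhausts all shorter strings without reaching an accepting state), and 000 is the lexicographically least accepting string of length 3.

000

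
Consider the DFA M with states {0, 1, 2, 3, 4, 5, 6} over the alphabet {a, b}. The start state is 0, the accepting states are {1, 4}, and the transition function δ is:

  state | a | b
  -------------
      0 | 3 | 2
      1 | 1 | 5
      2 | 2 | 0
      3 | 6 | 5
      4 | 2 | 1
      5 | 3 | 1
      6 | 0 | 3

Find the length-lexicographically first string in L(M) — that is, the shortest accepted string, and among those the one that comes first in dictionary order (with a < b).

A breadth-first search from 0 reaches an accepting state first via the path 0 → 3 → 5 → 1 on input abb.
No string of length < 3 is accepted (BFS exhausts all shorter strings without reaching an accepting state), and abb is the lexicographically least accepting string of length 3.

abb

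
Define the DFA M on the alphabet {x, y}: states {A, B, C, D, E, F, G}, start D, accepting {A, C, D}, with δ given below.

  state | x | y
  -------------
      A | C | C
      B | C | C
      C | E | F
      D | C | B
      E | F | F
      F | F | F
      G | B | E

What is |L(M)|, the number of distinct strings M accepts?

The useful subgraph on states {B, C, D} is acyclic, so L(M) is finite; the longest accepting path visits 3 useful states, giving maximum string length 2.
Counting accepting paths from D by length: 1 of length 0, 1 of length 1, 2 of length 2. Total 4.

4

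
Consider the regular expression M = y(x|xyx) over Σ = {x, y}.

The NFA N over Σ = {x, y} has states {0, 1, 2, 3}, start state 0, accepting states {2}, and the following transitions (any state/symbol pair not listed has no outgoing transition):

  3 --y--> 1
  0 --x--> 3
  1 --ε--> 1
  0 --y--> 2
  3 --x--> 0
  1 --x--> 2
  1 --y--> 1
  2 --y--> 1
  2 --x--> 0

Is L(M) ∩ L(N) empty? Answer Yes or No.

Converting the expression M to a DFA (subset construction, then merging equivalent states) gives the minimal DFA with states {m0, m1, m2, m3, m4, m5}, start state m0, accepting states {m3, m5} and transitions m0: x→m1, y→m2; m1: x→m1, y→m1; m2: x→m3, y→m1; m3: x→m1, y→m4; m4: x→m5, y→m1; m5: x→m1, y→m1.
Exploring the product automaton M × N from the start pair (m0, 0), following both machines on each input symbol, reaches 9 state pairs: (m0, 0), (m1, 3), (m2, 2), (m1, 0), (m1, 1), (m3, 0), (m1, 2), (m4, 2), (m5, 0).
M accepts in {m3, m5} and N accepts in {2}; no reachable pair has both components accepting, so no string drives both machines to acceptance simultaneously and L(M) ∩ L(N) = ∅.
So no string is accepted by both, and the intersection is empty.

Yes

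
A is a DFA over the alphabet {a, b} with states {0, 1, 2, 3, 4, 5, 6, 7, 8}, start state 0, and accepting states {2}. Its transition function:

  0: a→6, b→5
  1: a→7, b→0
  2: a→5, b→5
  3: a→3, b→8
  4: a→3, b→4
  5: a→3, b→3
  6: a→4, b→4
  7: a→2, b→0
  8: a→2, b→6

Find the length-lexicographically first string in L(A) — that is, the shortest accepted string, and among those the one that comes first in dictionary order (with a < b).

A breadth-first search from 0 reaches an accepting state first via the path 0 → 5 → 3 → 8 → 2 on input baba.
No string of length < 4 is accepted (BFS exhausts all shorter strings without reaching an accepting state), and baba is the lexicographically least accepting string of length 4.

baba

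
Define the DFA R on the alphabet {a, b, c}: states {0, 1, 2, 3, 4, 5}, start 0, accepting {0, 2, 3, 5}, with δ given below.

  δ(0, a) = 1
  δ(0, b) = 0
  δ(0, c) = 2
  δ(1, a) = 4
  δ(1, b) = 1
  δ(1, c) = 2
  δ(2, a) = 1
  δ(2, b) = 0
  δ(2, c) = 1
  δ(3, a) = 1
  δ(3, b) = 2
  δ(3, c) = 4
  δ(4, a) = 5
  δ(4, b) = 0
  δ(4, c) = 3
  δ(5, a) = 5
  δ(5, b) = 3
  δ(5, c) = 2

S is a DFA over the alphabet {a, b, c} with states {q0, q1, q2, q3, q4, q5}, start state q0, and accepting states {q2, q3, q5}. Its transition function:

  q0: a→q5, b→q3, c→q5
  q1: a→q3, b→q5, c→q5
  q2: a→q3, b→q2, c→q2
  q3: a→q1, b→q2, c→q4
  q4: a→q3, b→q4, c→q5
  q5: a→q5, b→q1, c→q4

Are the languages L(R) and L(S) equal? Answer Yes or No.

The empty string ε is accepted by R but rejected by S.
So L(R) ≠ L(S).

No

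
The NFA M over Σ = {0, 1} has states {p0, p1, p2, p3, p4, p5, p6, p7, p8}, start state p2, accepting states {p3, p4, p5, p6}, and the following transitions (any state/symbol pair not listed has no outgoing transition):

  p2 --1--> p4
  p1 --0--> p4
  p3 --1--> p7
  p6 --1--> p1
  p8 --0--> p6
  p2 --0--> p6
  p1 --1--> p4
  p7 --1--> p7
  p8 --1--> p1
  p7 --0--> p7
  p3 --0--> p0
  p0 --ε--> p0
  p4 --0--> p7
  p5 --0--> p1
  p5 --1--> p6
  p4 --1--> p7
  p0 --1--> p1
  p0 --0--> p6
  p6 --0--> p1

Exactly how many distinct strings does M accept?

The useful subgraph on states {p1, p2, p4, p6} is acyclic, so L(M) is finite; the longest accepting path visits 4 useful states, giving maximum string length 3.
Counting accepting paths from p2 by length: 2 of length 1, 4 of length 3. Total 6.

6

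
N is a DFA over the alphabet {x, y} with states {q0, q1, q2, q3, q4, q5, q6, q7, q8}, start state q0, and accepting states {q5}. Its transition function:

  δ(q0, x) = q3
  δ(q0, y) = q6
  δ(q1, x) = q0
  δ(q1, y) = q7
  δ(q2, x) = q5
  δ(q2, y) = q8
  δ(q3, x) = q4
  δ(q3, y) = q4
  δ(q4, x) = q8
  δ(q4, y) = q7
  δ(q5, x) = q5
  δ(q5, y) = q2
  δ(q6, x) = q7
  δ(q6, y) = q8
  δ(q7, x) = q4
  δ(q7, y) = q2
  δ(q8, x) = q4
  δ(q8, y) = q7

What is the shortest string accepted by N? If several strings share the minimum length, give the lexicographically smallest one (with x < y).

A breadth-first search from q0 reaches an accepting state first via the path q0 → q6 → q7 → q2 → q5 on input yxyx.
No string of length < 4 is accepted (BFS exhausts all shorter strings without reaching an accepting state), and yxyx is the lexicographically least accepting string of length 4.

yxyx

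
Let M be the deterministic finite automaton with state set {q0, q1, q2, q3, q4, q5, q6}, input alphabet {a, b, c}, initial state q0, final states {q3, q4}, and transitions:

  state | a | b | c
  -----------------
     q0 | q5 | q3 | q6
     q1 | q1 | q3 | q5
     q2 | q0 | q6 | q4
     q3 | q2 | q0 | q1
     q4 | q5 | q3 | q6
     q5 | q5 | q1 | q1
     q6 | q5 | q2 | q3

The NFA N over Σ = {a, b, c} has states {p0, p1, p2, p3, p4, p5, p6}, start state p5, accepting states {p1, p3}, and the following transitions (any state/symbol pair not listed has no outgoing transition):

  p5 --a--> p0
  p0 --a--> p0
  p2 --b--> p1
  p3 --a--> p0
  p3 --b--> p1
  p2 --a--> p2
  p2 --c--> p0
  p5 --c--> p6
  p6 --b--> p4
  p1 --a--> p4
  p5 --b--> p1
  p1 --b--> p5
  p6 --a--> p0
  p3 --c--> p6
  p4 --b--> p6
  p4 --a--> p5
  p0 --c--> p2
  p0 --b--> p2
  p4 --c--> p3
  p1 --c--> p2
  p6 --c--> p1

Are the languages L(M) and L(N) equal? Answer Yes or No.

Yes

Exploring the product automaton M × N from the start pair (q0, p5), following both machines on each input symbol, reaches 7 state pairs: (q0, p5), (q5, p0), (q3, p1), (q6, p6), (q1, p2), (q2, p4), (q4, p3).
M accepts in {q3, q4} and N accepts in {p1, p3}. In every reachable pair the two components are either both accepting — (q3, p1), (q4, p3) — or both non-accepting, so no string is accepted by exactly one of the machines: L(M) \ L(N) and L(N) \ L(M) are both empty.
Hence every string is accepted by M iff it is accepted by N, and the two languages coincide.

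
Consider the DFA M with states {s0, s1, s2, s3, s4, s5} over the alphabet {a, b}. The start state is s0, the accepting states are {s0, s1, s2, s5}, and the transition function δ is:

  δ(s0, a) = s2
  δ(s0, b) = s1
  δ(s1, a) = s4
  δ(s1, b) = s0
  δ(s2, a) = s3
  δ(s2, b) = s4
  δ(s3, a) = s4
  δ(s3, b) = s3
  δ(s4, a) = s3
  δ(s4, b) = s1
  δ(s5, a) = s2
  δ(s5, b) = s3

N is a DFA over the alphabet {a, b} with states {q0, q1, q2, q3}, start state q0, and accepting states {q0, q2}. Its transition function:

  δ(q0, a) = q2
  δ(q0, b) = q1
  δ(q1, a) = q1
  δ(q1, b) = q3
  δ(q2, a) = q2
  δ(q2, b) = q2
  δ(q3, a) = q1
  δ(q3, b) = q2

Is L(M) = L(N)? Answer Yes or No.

No

The string b is accepted by M but rejected by N.
So L(M) ≠ L(N).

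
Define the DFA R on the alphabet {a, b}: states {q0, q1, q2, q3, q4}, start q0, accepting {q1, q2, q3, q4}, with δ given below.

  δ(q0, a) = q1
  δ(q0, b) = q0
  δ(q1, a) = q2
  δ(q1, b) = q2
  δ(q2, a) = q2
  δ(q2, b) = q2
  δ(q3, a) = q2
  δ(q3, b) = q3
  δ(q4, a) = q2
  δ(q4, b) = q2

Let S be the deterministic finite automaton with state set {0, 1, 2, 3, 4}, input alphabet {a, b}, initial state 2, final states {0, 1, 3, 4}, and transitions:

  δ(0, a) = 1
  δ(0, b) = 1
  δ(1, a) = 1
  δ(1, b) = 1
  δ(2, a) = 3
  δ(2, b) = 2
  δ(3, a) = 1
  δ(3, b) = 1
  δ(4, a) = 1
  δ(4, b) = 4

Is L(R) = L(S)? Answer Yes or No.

Exploring the product automaton R × S from the start pair (q0, 2), following both machines on each input symbol, reaches 3 state pairs: (q0, 2), (q1, 3), (q2, 1).
R accepts in {q1, q2, q3, q4} and S accepts in {0, 1, 3, 4}. In every reachable pair the two components are either both accepting — (q1, 3), (q2, 1) — or both non-accepting, so no string is accepted by exactly one of the machines: L(R) \ L(S) and L(S) \ L(R) are both empty.
Hence every string is accepted by R iff it is accepted by S, and the two languages coincide.

Yes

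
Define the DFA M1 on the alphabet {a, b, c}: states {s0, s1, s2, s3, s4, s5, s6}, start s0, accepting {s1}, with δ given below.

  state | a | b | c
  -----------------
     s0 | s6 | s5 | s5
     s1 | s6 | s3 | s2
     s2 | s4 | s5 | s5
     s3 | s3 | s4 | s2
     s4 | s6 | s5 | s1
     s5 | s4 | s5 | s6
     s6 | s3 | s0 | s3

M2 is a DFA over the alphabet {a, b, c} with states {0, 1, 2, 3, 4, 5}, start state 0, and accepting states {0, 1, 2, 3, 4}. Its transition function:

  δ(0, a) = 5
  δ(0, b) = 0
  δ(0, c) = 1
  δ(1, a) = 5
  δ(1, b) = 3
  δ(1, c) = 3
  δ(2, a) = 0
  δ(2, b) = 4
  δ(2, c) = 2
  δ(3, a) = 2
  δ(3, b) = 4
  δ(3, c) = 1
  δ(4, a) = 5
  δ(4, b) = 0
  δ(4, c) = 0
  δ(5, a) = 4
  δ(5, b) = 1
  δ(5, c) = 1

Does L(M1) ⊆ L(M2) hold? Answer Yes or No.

Yes

Exploring the product automaton M1 × M2 from the start pair (s0, 0), following both machines on each input symbol, reaches 35 state pairs: (s0, 0), (s6, 5), (s5, 0), (s5, 1), (s3, 4), (s0, 1), (s3, 1), (s4, 5), (s6, 1), (s5, 3), (s6, 3), (s3, 5), (s4, 0), (s2, 0), (s4, 3), (s2, 3), (s6, 4), (s1, 1), (s0, 3), (s3, 3), (s4, 2), (s5, 4), (s3, 2), (s0, 4), (s4, 1), (s2, 1), (s6, 2), (s3, 0), (s4, 4), (s6, 0), (s1, 2), (s2, 2), (s1, 3), (s1, 0), (s5, 2).
M1 accepts in {s1} and M2 accepts in {0, 1, 2, 3, 4}. The reachable pairs whose M1-component is accepting are (s1, 1), (s1, 2), (s1, 3), (s1, 0); in each of them the M2-component is accepting too, so the product for L(M1) \ L(M2) (M1-component accepting, M2-component rejecting) has no reachable accepting pair and the difference is empty.
Hence every string in L(M1) is also in L(M2).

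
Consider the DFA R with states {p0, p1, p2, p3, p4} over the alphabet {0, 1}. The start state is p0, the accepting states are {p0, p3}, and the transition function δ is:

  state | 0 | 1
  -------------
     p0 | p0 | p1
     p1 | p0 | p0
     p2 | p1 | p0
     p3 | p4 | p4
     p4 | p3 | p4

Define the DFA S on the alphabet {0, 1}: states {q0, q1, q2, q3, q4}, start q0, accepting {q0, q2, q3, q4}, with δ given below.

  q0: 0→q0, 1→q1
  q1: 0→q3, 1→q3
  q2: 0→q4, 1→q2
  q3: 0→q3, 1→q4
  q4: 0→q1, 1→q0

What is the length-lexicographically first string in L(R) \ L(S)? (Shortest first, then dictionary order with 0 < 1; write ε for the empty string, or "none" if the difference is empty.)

The string 1010 is accepted by R but not by S.
No shorter string lies in the difference, and 1010 is the lexicographically first length-4 string in L(R) \ L(S).

1010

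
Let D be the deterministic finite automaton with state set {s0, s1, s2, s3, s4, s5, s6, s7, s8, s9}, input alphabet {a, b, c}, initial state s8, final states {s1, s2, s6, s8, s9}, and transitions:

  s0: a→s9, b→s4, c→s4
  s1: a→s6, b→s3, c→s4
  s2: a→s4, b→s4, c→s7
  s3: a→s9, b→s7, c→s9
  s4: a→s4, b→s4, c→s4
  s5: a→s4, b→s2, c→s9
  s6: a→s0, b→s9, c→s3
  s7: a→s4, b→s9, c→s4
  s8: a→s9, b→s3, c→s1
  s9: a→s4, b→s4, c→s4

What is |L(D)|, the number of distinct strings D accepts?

15

The useful subgraph on states {s0, s1, s3, s6, s7, s8, s9} is acyclic, so L(D) is finite; the longest accepting path visits 6 useful states, giving maximum string length 5.
Counting accepting paths from s8 by length: 1 of length 0, 2 of length 1, 3 of length 2, 4 of length 3, 4 of length 4, 1 of length 5. Total 15.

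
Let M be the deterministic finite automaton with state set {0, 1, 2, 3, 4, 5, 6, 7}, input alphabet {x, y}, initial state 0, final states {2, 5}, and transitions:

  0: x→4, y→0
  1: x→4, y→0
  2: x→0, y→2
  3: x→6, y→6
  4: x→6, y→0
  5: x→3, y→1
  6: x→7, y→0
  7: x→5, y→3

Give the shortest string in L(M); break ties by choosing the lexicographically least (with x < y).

A breadth-first search from 0 reaches an accepting state first via the path 0 → 4 → 6 → 7 → 5 on input xxxx.
No string of length < 4 is accepted (BFS exhausts all shorter strings without reaching an accepting state), and xxxx is the lexicographically least accepting string of length 4.

xxxx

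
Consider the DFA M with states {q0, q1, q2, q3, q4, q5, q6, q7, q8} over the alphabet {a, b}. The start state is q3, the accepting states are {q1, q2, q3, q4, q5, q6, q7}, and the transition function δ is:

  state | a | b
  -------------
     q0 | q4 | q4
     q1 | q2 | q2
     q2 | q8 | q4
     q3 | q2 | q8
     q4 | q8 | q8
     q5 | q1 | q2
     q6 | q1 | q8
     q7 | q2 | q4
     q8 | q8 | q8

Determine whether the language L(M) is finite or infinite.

finite

The useful states (reachable from q3 and able to reach an accepting state) are {q2, q3, q4}.
Restricted to these states the transition graph has no cycle, so every accepting path has bounded length and L is finite.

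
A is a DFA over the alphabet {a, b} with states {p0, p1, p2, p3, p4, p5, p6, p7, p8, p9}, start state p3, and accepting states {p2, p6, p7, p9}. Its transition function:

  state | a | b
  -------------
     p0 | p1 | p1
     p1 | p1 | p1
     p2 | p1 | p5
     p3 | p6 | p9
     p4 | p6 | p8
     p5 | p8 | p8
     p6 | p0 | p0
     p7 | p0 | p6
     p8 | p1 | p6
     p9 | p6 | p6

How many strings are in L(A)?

4

The useful subgraph on states {p3, p6, p9} is acyclic, so L(A) is finite; the longest accepting path visits 3 useful states, giving maximum string length 2.
Counting accepting paths from p3 by length: 2 of length 1, 2 of length 2. Total 4.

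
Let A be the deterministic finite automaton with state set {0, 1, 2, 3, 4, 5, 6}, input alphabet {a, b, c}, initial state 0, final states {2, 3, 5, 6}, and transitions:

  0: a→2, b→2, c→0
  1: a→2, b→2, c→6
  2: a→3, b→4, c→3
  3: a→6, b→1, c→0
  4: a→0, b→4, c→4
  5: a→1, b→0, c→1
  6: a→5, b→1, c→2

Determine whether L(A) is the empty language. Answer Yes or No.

The string a is accepted: the run 0 → 2 ends in the accepting state 2.
Since at least one string is accepted, L(A) is not empty.

No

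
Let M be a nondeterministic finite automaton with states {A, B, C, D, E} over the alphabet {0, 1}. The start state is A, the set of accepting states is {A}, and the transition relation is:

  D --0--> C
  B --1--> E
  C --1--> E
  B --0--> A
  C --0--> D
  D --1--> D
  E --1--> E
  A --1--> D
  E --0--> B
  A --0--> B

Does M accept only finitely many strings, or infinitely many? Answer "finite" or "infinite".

State A is reachable from the start and can reach an accepting state, and it lies on the cycle A → B → A.
Traversing that cycle any number of times yields accepted strings of unbounded length, so the language is infinite.

infinite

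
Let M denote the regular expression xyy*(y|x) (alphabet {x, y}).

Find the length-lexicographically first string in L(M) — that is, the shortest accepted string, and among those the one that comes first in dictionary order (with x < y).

By inspection of the expression, no string of length less than 3 matches, and xyx is the lexicographically first match of length 3.

xyx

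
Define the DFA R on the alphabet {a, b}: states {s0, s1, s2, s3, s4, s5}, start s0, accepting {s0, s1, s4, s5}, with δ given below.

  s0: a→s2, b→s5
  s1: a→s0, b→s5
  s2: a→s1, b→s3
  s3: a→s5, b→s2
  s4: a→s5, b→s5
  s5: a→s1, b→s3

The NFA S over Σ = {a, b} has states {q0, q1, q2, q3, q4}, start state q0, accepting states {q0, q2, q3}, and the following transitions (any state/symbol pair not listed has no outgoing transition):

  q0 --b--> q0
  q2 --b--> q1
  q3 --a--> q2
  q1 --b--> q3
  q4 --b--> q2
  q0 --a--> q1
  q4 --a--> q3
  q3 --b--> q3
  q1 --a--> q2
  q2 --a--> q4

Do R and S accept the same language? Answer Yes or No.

No

The string ba is accepted by R but rejected by S.
So L(R) ≠ L(S).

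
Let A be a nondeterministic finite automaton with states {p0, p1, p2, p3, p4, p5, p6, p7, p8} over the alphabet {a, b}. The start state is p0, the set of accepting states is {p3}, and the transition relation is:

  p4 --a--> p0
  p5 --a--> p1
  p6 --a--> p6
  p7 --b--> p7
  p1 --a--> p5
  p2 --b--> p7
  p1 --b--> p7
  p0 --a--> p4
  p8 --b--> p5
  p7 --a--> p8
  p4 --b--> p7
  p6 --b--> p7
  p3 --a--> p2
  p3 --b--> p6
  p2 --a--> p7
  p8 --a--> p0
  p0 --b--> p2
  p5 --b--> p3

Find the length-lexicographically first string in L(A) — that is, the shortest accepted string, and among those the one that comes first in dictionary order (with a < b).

ababb

A breadth-first search from p0 reaches an accepting state first via the path p0 → p4 → p7 → p8 → p5 → p3 on input ababb.
No string of length < 5 is accepted (BFS exhausts all shorter strings without reaching an accepting state), and ababb is the lexicographically least accepting string of length 5.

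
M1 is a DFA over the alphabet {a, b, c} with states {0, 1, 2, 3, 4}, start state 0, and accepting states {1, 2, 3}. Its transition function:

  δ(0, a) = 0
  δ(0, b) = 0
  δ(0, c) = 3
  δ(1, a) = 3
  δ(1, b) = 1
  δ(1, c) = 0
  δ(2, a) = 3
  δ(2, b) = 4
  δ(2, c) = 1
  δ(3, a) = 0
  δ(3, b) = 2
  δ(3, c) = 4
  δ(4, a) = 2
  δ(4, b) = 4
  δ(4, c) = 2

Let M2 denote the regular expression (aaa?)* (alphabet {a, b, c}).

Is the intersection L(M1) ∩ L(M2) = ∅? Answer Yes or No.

Converting the expression M2 to a DFA (subset construction, then merging equivalent states) gives the minimal DFA with states {r0, r1, r2, r3}, start state r0, accepting states {r0, r3} and transitions r0: a→r1, b→r2, c→r2; r1: a→r3, b→r2, c→r2; r2: a→r2, b→r2, c→r2; r3: a→r3, b→r2, c→r2.
Exploring the product automaton M1 × M2 from the start pair (0, r0), following both machines on each input symbol, reaches 8 state pairs: (0, r0), (0, r1), (0, r2), (3, r2), (0, r3), (2, r2), (4, r2), (1, r2).
M1 accepts in {1, 2, 3} and M2 accepts in {r0, r3}; no reachable pair has both components accepting, so no string drives both machines to acceptance simultaneously and L(M1) ∩ L(M2) = ∅.
So no string is accepted by both, and the intersection is empty.

Yes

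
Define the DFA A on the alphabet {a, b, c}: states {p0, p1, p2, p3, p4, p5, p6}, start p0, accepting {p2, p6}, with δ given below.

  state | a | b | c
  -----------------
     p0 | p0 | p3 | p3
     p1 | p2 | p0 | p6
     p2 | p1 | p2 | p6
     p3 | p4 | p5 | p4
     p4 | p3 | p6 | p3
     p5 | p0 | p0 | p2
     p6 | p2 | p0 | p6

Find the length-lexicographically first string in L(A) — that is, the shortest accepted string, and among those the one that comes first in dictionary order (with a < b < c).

bab

A breadth-first search from p0 reaches an accepting state first via the path p0 → p3 → p4 → p6 on input bab.
No string of length < 3 is accepted (BFS exhausts all shorter strings without reaching an accepting state), and bab is the lexicographically least accepting string of length 3.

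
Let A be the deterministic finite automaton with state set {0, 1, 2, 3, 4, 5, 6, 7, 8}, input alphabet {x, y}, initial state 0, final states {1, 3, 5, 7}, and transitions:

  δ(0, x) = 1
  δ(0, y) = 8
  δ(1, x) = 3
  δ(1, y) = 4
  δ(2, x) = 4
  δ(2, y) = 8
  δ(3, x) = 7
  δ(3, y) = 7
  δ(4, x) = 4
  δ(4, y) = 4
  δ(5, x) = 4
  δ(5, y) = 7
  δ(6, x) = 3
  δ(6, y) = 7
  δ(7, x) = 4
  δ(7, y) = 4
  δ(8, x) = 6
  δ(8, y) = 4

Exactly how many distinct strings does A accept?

The useful subgraph on states {0, 1, 3, 6, 7, 8} is acyclic, so L(A) is finite; the longest accepting path visits 5 useful states, giving maximum string length 4.
Counting accepting paths from 0 by length: 1 of length 1, 1 of length 2, 4 of length 3, 2 of length 4. Total 8.

8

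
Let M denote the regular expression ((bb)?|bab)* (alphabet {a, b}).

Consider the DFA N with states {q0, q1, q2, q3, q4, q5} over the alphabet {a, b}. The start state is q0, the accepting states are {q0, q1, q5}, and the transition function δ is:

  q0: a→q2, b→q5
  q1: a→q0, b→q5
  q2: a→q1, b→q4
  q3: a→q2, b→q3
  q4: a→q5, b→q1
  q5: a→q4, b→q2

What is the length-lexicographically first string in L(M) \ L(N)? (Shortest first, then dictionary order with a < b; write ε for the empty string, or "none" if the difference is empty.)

The string bb is accepted by M but not by N.
No shorter string lies in the difference, and bb is the lexicographically first length-2 string in L(M) \ L(N).

bb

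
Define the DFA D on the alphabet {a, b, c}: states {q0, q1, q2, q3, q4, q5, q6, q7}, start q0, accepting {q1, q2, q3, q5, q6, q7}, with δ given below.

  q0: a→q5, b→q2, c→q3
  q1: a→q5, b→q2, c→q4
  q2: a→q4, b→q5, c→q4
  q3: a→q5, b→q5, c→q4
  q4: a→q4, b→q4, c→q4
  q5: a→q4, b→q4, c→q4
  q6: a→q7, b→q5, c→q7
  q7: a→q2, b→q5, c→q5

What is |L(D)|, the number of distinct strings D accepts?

6

The useful subgraph on states {q0, q2, q3, q5} is acyclic, so L(D) is finite; the longest accepting path visits 3 useful states, giving maximum string length 2.
Counting accepting paths from q0 by length: 3 of length 1, 3 of length 2. Total 6.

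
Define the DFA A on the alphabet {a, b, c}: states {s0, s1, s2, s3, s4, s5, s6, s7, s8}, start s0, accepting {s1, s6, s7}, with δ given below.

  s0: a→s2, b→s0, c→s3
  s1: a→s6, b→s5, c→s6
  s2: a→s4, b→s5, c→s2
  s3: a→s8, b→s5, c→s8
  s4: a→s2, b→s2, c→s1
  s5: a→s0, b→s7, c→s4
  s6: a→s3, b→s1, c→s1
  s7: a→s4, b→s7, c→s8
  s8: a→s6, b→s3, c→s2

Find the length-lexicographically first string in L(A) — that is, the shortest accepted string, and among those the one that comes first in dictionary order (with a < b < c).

A breadth-first search from s0 reaches an accepting state first via the path s0 → s2 → s4 → s1 on input aac.
No string of length < 3 is accepted (BFS exhausts all shorter strings without reaching an accepting state), and aac is the lexicographically least accepting string of length 3.

aac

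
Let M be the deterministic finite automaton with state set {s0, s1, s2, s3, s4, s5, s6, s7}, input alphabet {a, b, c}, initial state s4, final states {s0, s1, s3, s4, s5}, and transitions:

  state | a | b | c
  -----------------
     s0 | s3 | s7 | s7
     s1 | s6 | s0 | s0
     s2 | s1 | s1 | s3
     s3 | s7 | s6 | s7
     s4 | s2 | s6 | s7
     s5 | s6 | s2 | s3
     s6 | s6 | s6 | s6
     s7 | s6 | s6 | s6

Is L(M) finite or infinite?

finite

The useful states (reachable from s4 and able to reach an accepting state) are {s0, s1, s2, s3, s4}.
Restricted to these states the transition graph has no cycle, so every accepting path has bounded length and L is finite.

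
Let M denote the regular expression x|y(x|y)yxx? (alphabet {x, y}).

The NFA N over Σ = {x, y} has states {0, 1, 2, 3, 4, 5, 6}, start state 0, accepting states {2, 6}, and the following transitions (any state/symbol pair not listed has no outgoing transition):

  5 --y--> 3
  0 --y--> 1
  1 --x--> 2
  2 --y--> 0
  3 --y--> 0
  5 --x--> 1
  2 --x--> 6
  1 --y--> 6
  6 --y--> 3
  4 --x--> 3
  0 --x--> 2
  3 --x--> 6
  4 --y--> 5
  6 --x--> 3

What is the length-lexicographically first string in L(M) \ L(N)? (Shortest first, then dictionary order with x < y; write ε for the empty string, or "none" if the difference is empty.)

The string yyyxx is accepted by M but not by N.
No shorter string lies in the difference, and yyyxx is the lexicographically first length-5 string in L(M) \ L(N).

yyyxx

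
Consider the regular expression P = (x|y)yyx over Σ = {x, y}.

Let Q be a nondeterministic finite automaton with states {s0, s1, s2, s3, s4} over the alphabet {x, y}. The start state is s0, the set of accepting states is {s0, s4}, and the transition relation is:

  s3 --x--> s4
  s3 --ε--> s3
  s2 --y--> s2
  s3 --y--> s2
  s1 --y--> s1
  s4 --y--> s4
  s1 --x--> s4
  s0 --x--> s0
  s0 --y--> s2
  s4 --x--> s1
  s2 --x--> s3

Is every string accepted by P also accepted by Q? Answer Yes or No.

No

The string xyyx is in L(P) but not in L(Q).
So L(P) ⊄ L(Q).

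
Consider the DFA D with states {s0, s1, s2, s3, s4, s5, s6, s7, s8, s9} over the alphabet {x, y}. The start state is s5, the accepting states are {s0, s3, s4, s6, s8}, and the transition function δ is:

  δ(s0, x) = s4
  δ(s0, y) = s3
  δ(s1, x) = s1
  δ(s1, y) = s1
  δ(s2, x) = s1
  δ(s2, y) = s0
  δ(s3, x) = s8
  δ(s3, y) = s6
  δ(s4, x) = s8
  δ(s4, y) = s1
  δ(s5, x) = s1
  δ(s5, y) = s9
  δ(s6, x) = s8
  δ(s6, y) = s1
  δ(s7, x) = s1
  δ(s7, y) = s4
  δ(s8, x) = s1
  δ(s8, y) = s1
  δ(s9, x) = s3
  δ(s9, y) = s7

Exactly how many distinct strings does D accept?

6

The useful subgraph on states {s3, s4, s5, s6, s7, s8, s9} is acyclic, so L(D) is finite; the longest accepting path visits 5 useful states, giving maximum string length 4.
Counting accepting paths from s5 by length: 1 of length 2, 3 of length 3, 2 of length 4. Total 6.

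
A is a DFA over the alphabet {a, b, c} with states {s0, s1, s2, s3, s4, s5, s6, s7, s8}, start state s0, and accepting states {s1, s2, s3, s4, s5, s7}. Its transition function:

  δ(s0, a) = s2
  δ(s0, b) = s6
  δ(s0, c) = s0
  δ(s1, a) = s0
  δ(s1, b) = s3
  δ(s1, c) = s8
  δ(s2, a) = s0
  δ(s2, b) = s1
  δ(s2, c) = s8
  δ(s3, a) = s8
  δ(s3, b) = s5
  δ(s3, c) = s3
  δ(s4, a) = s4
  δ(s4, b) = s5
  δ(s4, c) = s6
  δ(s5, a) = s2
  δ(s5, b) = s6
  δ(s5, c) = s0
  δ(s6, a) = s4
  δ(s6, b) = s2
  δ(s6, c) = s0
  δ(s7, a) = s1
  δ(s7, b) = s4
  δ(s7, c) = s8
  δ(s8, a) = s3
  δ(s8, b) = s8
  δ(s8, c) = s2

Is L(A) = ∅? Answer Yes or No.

The string a is accepted: the run s0 → s2 ends in the accepting state s2.
Since at least one string is accepted, L(A) is not empty.

No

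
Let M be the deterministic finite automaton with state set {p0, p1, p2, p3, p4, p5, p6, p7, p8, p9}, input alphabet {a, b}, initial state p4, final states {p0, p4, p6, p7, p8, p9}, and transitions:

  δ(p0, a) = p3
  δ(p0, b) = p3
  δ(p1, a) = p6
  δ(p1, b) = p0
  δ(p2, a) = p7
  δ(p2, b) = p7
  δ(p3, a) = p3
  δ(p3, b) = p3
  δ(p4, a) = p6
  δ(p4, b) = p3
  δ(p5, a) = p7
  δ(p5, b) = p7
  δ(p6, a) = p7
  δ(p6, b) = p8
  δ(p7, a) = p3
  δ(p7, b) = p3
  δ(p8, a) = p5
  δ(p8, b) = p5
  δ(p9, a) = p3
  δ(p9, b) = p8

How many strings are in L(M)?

The useful subgraph on states {p4, p5, p6, p7, p8} is acyclic, so L(M) is finite; the longest accepting path visits 5 useful states, giving maximum string length 4.
Counting accepting paths from p4 by length: 1 of length 0, 1 of length 1, 2 of length 2, 4 of length 4. Total 8.

8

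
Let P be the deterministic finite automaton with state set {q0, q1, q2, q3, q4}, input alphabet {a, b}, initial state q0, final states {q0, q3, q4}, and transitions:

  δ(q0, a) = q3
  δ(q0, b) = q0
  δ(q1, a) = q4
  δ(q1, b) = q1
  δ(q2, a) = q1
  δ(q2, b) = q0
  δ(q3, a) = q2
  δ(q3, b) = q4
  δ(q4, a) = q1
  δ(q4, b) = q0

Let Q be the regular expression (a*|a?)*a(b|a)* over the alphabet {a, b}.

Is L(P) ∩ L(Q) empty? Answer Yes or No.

No

The string a is accepted by both P and Q.
Hence L(P) ∩ L(Q) ≠ ∅.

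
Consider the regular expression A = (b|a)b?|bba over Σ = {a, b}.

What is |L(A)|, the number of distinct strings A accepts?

The expression has no Kleene star, so L(A) is finite. Expanding the alternatives gives {a, b, ab, bb, bba}.
That is 2 of length 1, 2 of length 2, 1 of length 3: 5 strings in all.

5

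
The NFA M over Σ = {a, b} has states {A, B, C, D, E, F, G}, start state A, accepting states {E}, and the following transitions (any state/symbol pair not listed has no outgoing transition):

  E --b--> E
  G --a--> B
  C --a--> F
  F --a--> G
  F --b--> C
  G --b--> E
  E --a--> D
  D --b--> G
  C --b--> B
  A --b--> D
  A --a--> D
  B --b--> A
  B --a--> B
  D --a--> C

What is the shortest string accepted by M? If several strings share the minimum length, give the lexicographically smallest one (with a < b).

abb

A breadth-first search from A reaches an accepting state first via the path A → D → G → E on input abb.
No string of length < 3 is accepted (BFS exhausts all shorter strings without reaching an accepting state), and abb is the lexicographically least accepting string of length 3.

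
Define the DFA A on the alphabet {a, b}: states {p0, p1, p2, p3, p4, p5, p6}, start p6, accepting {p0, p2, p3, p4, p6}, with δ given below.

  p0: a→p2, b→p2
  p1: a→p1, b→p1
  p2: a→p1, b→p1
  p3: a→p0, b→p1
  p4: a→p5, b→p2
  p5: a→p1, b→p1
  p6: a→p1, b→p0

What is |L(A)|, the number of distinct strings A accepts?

4

The useful subgraph on states {p0, p2, p6} is acyclic, so L(A) is finite; the longest accepting path visits 3 useful states, giving maximum string length 2.
Counting accepting paths from p6 by length: 1 of length 0, 1 of length 1, 2 of length 2. Total 4.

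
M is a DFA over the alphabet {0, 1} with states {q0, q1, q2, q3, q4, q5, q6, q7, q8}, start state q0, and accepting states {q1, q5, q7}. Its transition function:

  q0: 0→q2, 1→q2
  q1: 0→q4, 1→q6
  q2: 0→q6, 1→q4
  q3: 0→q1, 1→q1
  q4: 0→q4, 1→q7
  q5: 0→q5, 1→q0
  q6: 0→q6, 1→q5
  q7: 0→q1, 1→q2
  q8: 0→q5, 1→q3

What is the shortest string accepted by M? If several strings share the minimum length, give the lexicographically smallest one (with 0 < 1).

A breadth-first search from q0 reaches an accepting state first via the path q0 → q2 → q6 → q5 on input 001.
No string of length < 3 is accepted (BFS exhausts all shorter strings without reaching an accepting state), and 001 is the lexicographically least accepting string of length 3.

001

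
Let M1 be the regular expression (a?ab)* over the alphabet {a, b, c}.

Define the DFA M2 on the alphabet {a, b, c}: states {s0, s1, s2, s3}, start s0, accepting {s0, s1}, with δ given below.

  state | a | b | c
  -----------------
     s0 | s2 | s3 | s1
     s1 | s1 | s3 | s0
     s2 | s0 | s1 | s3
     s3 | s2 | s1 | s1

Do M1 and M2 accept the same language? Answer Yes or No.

The string aab is accepted by M1 but rejected by M2.
So L(M1) ≠ L(M2).

No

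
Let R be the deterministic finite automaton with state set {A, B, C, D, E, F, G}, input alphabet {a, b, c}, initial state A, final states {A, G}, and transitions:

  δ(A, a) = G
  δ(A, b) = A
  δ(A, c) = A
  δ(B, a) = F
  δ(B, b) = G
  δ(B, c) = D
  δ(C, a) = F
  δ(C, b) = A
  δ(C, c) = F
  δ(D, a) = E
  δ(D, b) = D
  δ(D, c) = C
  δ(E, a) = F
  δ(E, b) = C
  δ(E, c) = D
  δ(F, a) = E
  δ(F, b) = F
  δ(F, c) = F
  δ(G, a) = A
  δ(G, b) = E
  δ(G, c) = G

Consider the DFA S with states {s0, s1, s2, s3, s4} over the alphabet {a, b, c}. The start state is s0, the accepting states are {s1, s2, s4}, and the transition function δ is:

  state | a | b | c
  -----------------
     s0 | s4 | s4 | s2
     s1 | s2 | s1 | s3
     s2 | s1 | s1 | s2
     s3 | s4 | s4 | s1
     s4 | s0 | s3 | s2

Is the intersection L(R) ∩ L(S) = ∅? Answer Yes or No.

No

The string a is accepted by both R and S.
Hence L(R) ∩ L(S) ≠ ∅.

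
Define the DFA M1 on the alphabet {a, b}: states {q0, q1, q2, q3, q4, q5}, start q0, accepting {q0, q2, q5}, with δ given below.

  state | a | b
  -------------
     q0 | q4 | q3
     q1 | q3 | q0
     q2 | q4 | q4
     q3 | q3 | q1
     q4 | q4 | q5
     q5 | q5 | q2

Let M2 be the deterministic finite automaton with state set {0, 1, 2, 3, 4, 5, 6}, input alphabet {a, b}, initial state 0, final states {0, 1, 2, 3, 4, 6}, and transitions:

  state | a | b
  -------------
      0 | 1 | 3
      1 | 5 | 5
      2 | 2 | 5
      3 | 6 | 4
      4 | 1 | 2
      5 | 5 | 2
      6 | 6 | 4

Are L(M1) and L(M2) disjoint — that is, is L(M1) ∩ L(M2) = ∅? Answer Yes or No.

The empty string ε is accepted by both M1 and M2.
Hence L(M1) ∩ L(M2) ≠ ∅.

No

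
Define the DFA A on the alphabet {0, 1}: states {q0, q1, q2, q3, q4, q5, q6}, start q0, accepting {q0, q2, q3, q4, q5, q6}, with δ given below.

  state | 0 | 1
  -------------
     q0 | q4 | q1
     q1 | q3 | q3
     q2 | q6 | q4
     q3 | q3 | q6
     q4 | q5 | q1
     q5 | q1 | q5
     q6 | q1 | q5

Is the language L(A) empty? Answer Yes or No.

No

The empty string ε is accepted: the run q0 ends in the accepting state q0.
Since at least one string is accepted, L(A) is not empty.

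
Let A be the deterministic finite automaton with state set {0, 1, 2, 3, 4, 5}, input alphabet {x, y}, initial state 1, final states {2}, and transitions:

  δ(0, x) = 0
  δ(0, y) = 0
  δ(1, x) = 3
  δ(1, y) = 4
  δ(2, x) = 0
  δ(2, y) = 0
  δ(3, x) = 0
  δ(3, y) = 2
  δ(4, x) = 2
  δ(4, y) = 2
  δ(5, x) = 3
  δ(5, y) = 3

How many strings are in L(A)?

The useful subgraph on states {1, 2, 3, 4} is acyclic, so L(A) is finite; the longest accepting path visits 3 useful states, giving maximum string length 2.
Counting accepting paths from 1 by length: 3 of length 2. Total 3.

3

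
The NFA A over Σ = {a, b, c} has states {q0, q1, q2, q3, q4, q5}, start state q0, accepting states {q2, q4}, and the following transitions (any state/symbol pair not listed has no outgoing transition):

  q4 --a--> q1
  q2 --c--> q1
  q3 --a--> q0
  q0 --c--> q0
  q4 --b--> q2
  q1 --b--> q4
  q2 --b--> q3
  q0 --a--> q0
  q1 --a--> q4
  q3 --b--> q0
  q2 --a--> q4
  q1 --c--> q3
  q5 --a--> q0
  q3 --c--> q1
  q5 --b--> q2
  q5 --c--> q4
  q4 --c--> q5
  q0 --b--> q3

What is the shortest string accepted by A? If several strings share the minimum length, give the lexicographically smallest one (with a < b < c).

A breadth-first search from q0 reaches an accepting state first via the path q0 → q3 → q1 → q4 on input bca.
No string of length < 3 is accepted (BFS exhausts all shorter strings without reaching an accepting state), and bca is the lexicographically least accepting string of length 3.

bca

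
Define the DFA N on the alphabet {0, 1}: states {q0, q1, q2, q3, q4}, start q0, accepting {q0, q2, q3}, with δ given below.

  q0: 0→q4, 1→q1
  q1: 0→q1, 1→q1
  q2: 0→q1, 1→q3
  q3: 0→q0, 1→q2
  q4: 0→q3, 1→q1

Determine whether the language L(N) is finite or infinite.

infinite

State q0 is reachable from the start and can reach an accepting state, and it lies on the cycle q0 → q4 → q3 → q0.
Traversing that cycle any number of times yields accepted strings of unbounded length, so the language is infinite.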